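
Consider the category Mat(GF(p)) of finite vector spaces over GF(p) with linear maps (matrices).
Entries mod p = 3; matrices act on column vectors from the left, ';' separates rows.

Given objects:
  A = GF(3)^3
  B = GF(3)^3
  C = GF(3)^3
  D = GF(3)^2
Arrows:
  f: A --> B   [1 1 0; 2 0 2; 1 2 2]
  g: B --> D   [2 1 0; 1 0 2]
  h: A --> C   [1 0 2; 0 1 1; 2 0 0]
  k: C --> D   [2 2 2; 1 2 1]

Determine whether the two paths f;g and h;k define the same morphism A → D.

Answer: DOES NOT COMMUTE

Derivation:
Along f;g (path 1):
  e0=(1,0,0) f-->(1,2,1) g-->(1,0)
  e1=(0,1,0) f-->(1,0,2) g-->(2,2)
  e2=(0,0,1) f-->(0,2,2) g-->(2,1)
  result₁ = [1 2 2; 0 2 1]
Along h;k (path 2):
  e0=(1,0,0) h-->(1,0,2) k-->(0,0)
  e1=(0,1,0) h-->(0,1,0) k-->(2,2)
  e2=(0,0,1) h-->(2,1,0) k-->(0,1)
  result₂ = [0 2 0; 0 2 1]
Equal? distinct morphisms ✗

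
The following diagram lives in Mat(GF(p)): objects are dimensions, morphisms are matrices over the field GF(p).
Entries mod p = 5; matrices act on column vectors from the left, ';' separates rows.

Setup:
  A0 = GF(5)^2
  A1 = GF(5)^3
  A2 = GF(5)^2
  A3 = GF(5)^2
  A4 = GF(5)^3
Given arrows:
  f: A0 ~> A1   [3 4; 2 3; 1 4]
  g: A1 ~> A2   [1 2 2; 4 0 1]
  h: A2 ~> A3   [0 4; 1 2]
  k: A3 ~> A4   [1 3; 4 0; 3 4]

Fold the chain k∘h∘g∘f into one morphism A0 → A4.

Answer: [2 4; 3 0; 1 2]

Trace:
  e0=(1,0) f~>(3,2,1) g~>(4,3) h~>(2,0) k~>(2,3,1)
  e1=(0,1) f~>(4,3,4) g~>(3,0) h~>(0,3) k~>(4,0,2)
result: [2 4; 3 0; 1 2]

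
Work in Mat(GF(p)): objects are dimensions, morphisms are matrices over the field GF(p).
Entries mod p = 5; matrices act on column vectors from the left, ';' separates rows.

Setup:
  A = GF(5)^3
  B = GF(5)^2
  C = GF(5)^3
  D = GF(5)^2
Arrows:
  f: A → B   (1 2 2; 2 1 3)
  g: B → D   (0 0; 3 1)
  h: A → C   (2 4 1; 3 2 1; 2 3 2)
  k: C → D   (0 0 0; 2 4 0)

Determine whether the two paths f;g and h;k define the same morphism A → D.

Answer: DOES NOT COMMUTE

Derivation:
Path 1 = f;g:
  e0=[1,0,0] f→[1,2] g→[0,0]
  e1=[0,1,0] f→[2,1] g→[0,2]
  e2=[0,0,1] f→[2,3] g→[0,4]
  result₁ = (0 0 0; 0 2 4)
Path 2 = h;k:
  e0=[1,0,0] h→[2,3,2] k→[0,1]
  e1=[0,1,0] h→[4,2,3] k→[0,1]
  e2=[0,0,1] h→[1,1,2] k→[0,1]
  result₂ = (0 0 0; 1 1 1)
Equal? differ; not commutative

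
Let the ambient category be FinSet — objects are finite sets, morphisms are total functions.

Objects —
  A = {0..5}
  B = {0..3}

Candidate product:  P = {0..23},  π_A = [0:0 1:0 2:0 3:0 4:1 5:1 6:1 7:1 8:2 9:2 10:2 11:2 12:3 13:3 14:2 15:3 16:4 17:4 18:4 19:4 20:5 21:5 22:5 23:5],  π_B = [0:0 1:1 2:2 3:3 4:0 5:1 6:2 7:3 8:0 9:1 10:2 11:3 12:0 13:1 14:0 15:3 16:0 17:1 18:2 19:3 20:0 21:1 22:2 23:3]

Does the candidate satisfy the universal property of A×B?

|A|·|B| = 6·4 = 24;  |P| = 24
Check the pairing map k ↦ (π_A(k), π_B(k)):
  0 : (0,0)
  1 : (0,1)
  2 : (0,2)
  3 : (0,3)
  4 : (1,0)
  5 : (1,1)
  6 : (1,2)
  7 : (1,3)
  8 : (2,0)
  9 : (2,1)
  10 : (2,2)
  11 : (2,3)
  12 : (3,0)
  13 : (3,1)
  14 : (2,0)  ✗ repeats pair of k=8
  15 : (3,3)
  16 : (4,0)
  17 : (4,1)
  18 : (4,2)
  19 : (4,3)
  20 : (5,0)
  21 : (5,1)
  22 : (5,2)
  23 : (5,3)
distinct pairs in image: 23 / 24 needed
  → (2,0) hit at k=8 and k=14

Answer: NOT A VALID PRODUCT — duplicate pair at indices 8,14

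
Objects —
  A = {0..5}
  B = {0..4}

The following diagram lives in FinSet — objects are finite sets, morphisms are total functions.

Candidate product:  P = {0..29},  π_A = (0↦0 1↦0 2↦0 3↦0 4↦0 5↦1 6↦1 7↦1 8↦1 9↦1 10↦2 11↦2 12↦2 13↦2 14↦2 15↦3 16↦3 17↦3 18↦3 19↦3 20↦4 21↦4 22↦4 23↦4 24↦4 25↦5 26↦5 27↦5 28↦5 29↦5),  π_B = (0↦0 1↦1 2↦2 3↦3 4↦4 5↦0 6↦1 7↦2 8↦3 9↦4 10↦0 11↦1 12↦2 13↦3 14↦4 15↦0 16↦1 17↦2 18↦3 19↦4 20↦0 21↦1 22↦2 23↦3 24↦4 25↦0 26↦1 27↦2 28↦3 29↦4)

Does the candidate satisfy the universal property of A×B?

|A|·|B| = 6·5 = 30;  |P| = 30
Check the pairing map k ↦ (π_A(k), π_B(k)):
  0 ↦ (0,0)
  1 ↦ (0,1)
  2 ↦ (0,2)
  3 ↦ (0,3)
  4 ↦ (0,4)
  5 ↦ (1,0)
  6 ↦ (1,1)
  7 ↦ (1,2)
  8 ↦ (1,3)
  9 ↦ (1,4)
  10 ↦ (2,0)
  11 ↦ (2,1)
  12 ↦ (2,2)
  13 ↦ (2,3)
  14 ↦ (2,4)
  15 ↦ (3,0)
  16 ↦ (3,1)
  17 ↦ (3,2)
  18 ↦ (3,3)
  19 ↦ (3,4)
  20 ↦ (4,0)
  21 ↦ (4,1)
  22 ↦ (4,2)
  23 ↦ (4,3)
  24 ↦ (4,4)
  25 ↦ (5,0)
  26 ↦ (5,1)
  27 ↦ (5,2)
  28 ↦ (5,3)
  29 ↦ (5,4)
distinct pairs in image: 30 / 30 needed
  → bijection onto A×B; projections well-typed.

Answer: VALID PRODUCT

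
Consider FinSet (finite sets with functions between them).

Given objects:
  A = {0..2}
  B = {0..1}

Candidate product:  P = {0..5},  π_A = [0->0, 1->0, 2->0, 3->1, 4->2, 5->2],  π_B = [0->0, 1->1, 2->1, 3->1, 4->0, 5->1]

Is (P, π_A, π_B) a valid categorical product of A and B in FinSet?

|A|·|B| = 3·2 = 6;  |P| = 6
Check the pairing map k ↦ (π_A(k), π_B(k)):
  0 -> (0,0)
  1 -> (0,1)
  2 -> (0,1)  ✗ repeats pair of k=1
  3 -> (1,1)
  4 -> (2,0)
  5 -> (2,1)
distinct pairs in image: 5 / 6 needed
  → (0,1) hit at k=1 and k=2

Answer: NOT A VALID PRODUCT — duplicate pair at indices 1,2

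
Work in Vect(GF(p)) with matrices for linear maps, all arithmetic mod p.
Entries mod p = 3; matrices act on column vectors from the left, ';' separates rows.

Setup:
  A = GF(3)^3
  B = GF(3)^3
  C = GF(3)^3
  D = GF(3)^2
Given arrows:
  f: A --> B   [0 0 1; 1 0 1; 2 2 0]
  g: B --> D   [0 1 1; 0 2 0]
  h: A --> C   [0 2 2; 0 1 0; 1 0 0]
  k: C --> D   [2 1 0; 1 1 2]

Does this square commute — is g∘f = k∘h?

Answer: COMMUTES

Derivation:
Path 1 = f;g:
  e0=(1,0,0) f-->(0,1,2) g-->(0,2)
  e1=(0,1,0) f-->(0,0,2) g-->(2,0)
  e2=(0,0,1) f-->(1,1,0) g-->(1,2)
  ⟦path⟧₁ = [0 2 1; 2 0 2]
Path 2 = h;k:
  e0=(1,0,0) h-->(0,0,1) k-->(0,2)
  e1=(0,1,0) h-->(2,1,0) k-->(2,0)
  e2=(0,0,1) h-->(2,0,0) k-->(1,2)
  ⟦path⟧₂ = [0 2 1; 2 0 2]
Equal? YES — commutes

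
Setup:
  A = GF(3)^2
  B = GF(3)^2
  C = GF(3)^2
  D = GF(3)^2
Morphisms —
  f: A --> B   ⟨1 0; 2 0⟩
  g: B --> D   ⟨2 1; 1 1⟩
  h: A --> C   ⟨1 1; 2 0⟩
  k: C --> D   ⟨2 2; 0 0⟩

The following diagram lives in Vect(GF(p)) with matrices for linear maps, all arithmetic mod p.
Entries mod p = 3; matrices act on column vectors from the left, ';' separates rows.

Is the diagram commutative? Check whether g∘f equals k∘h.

Along f;g (path 1):
  e0=(1,0) f-->(1,2) g-->(1,0)
  e1=(0,1) f-->(0,0) g-->(0,0)
  composite₁ = ⟨1 0; 0 0⟩
Along h;k (path 2):
  e0=(1,0) h-->(1,2) k-->(0,0)
  e1=(0,1) h-->(1,0) k-->(2,0)
  composite₂ = ⟨0 2; 0 0⟩
Equal? differ; not commutative

Answer: DOES NOT COMMUTE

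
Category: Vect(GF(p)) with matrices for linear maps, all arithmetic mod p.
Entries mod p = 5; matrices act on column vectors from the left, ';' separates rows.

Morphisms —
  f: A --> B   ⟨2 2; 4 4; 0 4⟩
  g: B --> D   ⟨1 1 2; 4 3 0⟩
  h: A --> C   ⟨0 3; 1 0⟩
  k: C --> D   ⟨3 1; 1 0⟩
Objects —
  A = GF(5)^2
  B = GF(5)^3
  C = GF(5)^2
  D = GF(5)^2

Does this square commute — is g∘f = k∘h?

Along f;g (path 1):
  e0=[1,0] f-->[2,4,0] g-->[1,0]
  e1=[0,1] f-->[2,4,4] g-->[4,0]
  composite₁ = ⟨1 4; 0 0⟩
Along h;k (path 2):
  e0=[1,0] h-->[0,1] k-->[1,0]
  e1=[0,1] h-->[3,0] k-->[4,3]
  composite₂ = ⟨1 4; 0 3⟩
Equal? differ; not commutative

Answer: DOES NOT COMMUTE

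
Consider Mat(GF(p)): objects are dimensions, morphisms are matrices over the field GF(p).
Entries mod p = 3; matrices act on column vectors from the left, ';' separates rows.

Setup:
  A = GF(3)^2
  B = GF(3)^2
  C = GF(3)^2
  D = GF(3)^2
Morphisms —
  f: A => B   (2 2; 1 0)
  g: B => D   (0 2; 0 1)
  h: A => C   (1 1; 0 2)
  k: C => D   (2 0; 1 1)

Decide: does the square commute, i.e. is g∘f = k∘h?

Answer: DOES NOT COMMUTE

Trace:
1) trace f;g:
  e0=[1,0] f=>[2,1] g=>[2,1]
  e1=[0,1] f=>[2,0] g=>[0,0]
  result₁ = (2 0; 1 0)
2) trace h;k:
  e0=[1,0] h=>[1,0] k=>[2,1]
  e1=[0,1] h=>[1,2] k=>[2,0]
  result₂ = (2 2; 1 0)
Equal? differ; not commutative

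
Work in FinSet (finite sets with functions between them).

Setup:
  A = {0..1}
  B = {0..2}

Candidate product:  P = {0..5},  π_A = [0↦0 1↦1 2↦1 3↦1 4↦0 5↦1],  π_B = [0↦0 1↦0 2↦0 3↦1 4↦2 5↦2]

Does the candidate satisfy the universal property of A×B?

Answer: NOT A VALID PRODUCT — duplicate pair at indices 1,2

Derivation:
|A|·|B| = 2·3 = 6;  |P| = 6
Check the pairing map k ↦ (π_A(k), π_B(k)):
  0 ↦ (0,0)
  1 ↦ (1,0)
  2 ↦ (1,0)  ✗ repeats pair of k=1
  3 ↦ (1,1)
  4 ↦ (0,2)
  5 ↦ (1,2)
distinct pairs in image: 5 / 6 needed
  → (1,0) hit at k=1 and k=2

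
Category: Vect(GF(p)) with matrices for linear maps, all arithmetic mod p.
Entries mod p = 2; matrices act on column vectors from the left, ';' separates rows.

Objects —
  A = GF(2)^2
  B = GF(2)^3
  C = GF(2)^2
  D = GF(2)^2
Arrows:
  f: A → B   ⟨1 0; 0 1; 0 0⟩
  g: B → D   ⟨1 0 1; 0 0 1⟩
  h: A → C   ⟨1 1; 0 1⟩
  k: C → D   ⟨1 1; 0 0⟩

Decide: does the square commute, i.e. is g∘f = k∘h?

Along f;g (path 1):
  e0=(1,0) f→(1,0,0) g→(1,0)
  e1=(0,1) f→(0,1,0) g→(0,0)
  ⟦path⟧₁ = ⟨1 0; 0 0⟩
Along h;k (path 2):
  e0=(1,0) h→(1,0) k→(1,0)
  e1=(0,1) h→(1,1) k→(0,0)
  ⟦path⟧₂ = ⟨1 0; 0 0⟩
Equal? equal; square commutes

Answer: COMMUTES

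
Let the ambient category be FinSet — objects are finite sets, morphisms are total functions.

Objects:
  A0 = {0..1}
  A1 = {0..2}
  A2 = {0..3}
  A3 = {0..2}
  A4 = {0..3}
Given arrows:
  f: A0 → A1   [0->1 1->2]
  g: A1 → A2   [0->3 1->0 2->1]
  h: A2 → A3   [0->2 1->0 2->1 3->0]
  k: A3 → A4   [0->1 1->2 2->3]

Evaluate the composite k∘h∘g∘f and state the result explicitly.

Answer: [0->3 1->1]

Work:
  0 f→1 g→0 h→2 k→3
  1 f→2 g→1 h→0 k→1
⟦path⟧: [0->3 1->1]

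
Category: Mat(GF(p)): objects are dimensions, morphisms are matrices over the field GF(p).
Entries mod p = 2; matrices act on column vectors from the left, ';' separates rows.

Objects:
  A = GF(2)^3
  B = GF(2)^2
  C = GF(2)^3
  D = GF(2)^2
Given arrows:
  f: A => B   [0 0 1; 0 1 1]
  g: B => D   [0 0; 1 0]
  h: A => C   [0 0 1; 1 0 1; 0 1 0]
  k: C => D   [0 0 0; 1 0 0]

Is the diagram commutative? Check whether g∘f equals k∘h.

Answer: COMMUTES

Derivation:
Path 1 = f;g:
  e0=(1,0,0) f=>(0,0) g=>(0,0)
  e1=(0,1,0) f=>(0,1) g=>(0,0)
  e2=(0,0,1) f=>(1,1) g=>(0,1)
  ⟦path⟧₁ = [0 0 0; 0 0 1]
Path 2 = h;k:
  e0=(1,0,0) h=>(0,1,0) k=>(0,0)
  e1=(0,1,0) h=>(0,0,1) k=>(0,0)
  e2=(0,0,1) h=>(1,1,0) k=>(0,1)
  ⟦path⟧₂ = [0 0 0; 0 0 1]
Equal? YES — commutes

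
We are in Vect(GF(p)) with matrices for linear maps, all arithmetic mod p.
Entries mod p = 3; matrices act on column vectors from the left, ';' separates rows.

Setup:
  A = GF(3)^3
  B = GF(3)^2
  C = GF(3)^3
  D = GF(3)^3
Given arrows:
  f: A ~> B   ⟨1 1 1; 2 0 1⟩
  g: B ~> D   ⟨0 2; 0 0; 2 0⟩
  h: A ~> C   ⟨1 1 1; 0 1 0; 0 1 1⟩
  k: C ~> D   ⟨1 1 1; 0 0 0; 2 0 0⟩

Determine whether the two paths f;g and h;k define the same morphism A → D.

Answer: COMMUTES

Work:
Path 1 = f;g:
  e0=[1,0,0] f~>[1,2] g~>[1,0,2]
  e1=[0,1,0] f~>[1,0] g~>[0,0,2]
  e2=[0,0,1] f~>[1,1] g~>[2,0,2]
  composite₁ = ⟨1 0 2; 0 0 0; 2 2 2⟩
Path 2 = h;k:
  e0=[1,0,0] h~>[1,0,0] k~>[1,0,2]
  e1=[0,1,0] h~>[1,1,1] k~>[0,0,2]
  e2=[0,0,1] h~>[1,0,1] k~>[2,0,2]
  composite₂ = ⟨1 0 2; 0 0 0; 2 2 2⟩
Equal? equal; square commutes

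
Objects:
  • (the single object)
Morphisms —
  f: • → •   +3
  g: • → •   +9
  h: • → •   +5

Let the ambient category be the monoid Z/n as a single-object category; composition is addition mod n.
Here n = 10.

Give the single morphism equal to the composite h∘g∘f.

Answer: +7

Trace:
  0 +3≡3 +9≡2 +5≡7  (mod 10)
⟦path⟧: +7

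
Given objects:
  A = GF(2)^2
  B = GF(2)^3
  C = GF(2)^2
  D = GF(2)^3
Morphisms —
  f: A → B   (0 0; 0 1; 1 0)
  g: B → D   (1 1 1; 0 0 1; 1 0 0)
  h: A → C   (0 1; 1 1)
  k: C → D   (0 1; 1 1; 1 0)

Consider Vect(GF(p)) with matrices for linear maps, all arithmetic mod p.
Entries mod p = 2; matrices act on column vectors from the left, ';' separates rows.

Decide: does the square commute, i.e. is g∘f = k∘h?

Along f;g (path 1):
  e0=⟨1,0⟩ f→⟨0,0,1⟩ g→⟨1,1,0⟩
  e1=⟨0,1⟩ f→⟨0,1,0⟩ g→⟨1,0,0⟩
  composite₁ = (1 1; 1 0; 0 0)
Along h;k (path 2):
  e0=⟨1,0⟩ h→⟨0,1⟩ k→⟨1,1,0⟩
  e1=⟨0,1⟩ h→⟨1,1⟩ k→⟨1,0,1⟩
  composite₂ = (1 1; 1 0; 0 1)
Equal? differ; not commutative

Answer: DOES NOT COMMUTE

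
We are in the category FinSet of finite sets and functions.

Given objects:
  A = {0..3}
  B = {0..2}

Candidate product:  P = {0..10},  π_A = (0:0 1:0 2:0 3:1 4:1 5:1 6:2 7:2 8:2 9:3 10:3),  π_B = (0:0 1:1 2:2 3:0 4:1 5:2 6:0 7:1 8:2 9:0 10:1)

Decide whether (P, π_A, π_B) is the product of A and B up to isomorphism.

Answer: NOT A VALID PRODUCT — |P|=11 ≠ |A|·|B|=12

Work:
|A|·|B| = 4·3 = 12;  |P| = 11
  → cardinalities differ; no bijection possible.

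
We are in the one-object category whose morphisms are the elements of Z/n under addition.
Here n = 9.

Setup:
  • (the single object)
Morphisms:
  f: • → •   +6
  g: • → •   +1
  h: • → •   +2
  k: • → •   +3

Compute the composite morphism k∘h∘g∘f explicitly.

Answer: +3

Trace:
  0 +6≡6 +1≡7 +2≡0 +3≡3  (mod 9)
⟦path⟧: +3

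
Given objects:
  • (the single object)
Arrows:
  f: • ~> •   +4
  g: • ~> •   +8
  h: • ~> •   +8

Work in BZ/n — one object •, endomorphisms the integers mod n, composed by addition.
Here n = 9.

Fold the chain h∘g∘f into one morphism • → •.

  0 +4≡4 +8≡3 +8≡2  (mod 9)
composite: +2

Answer: +2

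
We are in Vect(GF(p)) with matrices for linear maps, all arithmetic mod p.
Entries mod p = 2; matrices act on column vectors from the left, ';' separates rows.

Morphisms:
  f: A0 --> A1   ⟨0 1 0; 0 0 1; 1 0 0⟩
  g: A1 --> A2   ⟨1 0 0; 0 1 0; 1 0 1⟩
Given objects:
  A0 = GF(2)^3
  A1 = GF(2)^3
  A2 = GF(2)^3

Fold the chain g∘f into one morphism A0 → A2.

Answer: ⟨0 1 0; 0 0 1; 1 1 0⟩

Derivation:
  e0=[1,0,0] f-->[0,0,1] g-->[0,0,1]
  e1=[0,1,0] f-->[1,0,0] g-->[1,0,1]
  e2=[0,0,1] f-->[0,1,0] g-->[0,1,0]
⟦path⟧: ⟨0 1 0; 0 0 1; 1 1 0⟩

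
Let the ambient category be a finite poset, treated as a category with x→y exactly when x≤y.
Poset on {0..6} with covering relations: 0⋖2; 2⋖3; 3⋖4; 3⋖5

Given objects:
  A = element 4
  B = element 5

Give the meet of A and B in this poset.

Answer: A∧B = 3

Derivation:
{x : x⊑A ∧ x⊑B} = {0,2,3}  (A=4, B=5)
  0 ⊑ 3
  2 ⊑ 3
  3 ⊑ 3
glb = 3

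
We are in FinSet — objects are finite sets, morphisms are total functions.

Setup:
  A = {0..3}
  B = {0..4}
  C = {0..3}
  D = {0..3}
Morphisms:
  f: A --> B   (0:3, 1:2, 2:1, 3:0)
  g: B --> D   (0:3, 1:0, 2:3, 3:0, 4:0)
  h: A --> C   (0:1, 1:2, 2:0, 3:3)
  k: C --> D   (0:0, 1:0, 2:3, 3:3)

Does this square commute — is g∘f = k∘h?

Path 1 = f;g:
  0 f-->3 g-->0
  1 f-->2 g-->3
  2 f-->1 g-->0
  3 f-->0 g-->3
  result₁ = (0:0, 1:3, 2:0, 3:3)
Path 2 = h;k:
  0 h-->1 k-->0
  1 h-->2 k-->3
  2 h-->0 k-->0
  3 h-->3 k-->3
  result₂ = (0:0, 1:3, 2:0, 3:3)
Equal? YES — commutes

Answer: COMMUTES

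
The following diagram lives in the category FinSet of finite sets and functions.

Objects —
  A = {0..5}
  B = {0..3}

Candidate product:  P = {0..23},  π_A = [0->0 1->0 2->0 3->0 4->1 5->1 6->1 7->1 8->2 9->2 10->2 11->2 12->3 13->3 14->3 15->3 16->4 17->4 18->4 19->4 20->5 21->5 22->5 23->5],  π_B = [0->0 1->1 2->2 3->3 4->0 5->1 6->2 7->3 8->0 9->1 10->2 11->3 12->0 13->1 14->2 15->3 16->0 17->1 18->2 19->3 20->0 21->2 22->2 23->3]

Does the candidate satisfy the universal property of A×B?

|A|·|B| = 6·4 = 24;  |P| = 24
Check the pairing map k ↦ (π_A(k), π_B(k)):
  0 -> (0,0)
  1 -> (0,1)
  2 -> (0,2)
  3 -> (0,3)
  4 -> (1,0)
  5 -> (1,1)
  6 -> (1,2)
  7 -> (1,3)
  8 -> (2,0)
  9 -> (2,1)
  10 -> (2,2)
  11 -> (2,3)
  12 -> (3,0)
  13 -> (3,1)
  14 -> (3,2)
  15 -> (3,3)
  16 -> (4,0)
  17 -> (4,1)
  18 -> (4,2)
  19 -> (4,3)
  20 -> (5,0)
  21 -> (5,2)
  22 -> (5,2)  ✗ repeats pair of k=21
  23 -> (5,3)
distinct pairs in image: 23 / 24 needed
  → (5,2) hit at k=21 and k=22

Answer: NOT A VALID PRODUCT — duplicate pair at indices 22,21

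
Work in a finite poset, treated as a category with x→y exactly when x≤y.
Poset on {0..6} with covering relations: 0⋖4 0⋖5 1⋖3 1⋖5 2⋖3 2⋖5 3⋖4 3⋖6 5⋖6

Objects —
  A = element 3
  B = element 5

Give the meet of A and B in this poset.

Answer: NO MEET EXISTS

Trace:
{x : x⊑A ∧ x⊑B} = {1,2}  (A=3, B=5)
  maximal lower bounds 1 and 2 are incomparable: neither 1⊑2 nor 2⊑1
→ no greatest lower bound exists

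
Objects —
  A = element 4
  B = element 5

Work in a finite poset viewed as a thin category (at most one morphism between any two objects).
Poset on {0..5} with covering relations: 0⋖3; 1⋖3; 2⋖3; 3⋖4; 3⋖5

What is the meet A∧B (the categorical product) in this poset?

{x : x≤A ∧ x≤B} = {0,1,2,3}  (A=4, B=5)
  0 ≤ 3
  1 ≤ 3
  2 ≤ 3
  3 ≤ 3
glb = 3

Answer: A∧B = 3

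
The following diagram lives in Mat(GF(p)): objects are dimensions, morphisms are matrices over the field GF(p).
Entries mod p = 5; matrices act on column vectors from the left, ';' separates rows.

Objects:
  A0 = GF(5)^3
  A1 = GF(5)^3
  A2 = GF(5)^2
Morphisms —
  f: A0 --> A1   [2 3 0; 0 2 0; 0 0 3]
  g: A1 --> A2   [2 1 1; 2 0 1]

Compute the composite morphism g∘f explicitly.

Answer: [4 3 3; 4 1 3]

Trace:
  e0=(1,0,0) f-->(2,0,0) g-->(4,4)
  e1=(0,1,0) f-->(3,2,0) g-->(3,1)
  e2=(0,0,1) f-->(0,0,3) g-->(3,3)
⟦path⟧: [4 3 3; 4 1 3]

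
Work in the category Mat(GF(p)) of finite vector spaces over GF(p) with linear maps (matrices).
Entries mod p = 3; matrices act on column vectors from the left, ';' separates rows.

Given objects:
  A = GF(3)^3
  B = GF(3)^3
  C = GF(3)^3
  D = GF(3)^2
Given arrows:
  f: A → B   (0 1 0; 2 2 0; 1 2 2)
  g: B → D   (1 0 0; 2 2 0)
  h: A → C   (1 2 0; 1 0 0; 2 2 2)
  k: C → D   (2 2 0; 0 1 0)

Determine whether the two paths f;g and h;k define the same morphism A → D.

Path 1 = f;g:
  e0=⟨1,0,0⟩ f→⟨0,2,1⟩ g→⟨0,1⟩
  e1=⟨0,1,0⟩ f→⟨1,2,2⟩ g→⟨1,0⟩
  e2=⟨0,0,1⟩ f→⟨0,0,2⟩ g→⟨0,0⟩
  ⟦path⟧₁ = (0 1 0; 1 0 0)
Path 2 = h;k:
  e0=⟨1,0,0⟩ h→⟨1,1,2⟩ k→⟨1,1⟩
  e1=⟨0,1,0⟩ h→⟨2,0,2⟩ k→⟨1,0⟩
  e2=⟨0,0,1⟩ h→⟨0,0,2⟩ k→⟨0,0⟩
  ⟦path⟧₂ = (1 1 0; 1 0 0)
Equal? NO — does not commute

Answer: DOES NOT COMMUTE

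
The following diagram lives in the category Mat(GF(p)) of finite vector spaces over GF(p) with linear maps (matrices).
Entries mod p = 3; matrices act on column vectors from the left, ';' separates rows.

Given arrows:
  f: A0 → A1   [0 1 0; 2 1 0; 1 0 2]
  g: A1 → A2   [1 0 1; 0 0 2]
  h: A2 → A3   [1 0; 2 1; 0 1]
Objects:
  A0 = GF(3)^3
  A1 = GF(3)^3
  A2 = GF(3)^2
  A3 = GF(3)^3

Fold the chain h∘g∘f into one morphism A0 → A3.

  e0=[1,0,0] f→[0,2,1] g→[1,2] h→[1,1,2]
  e1=[0,1,0] f→[1,1,0] g→[1,0] h→[1,2,0]
  e2=[0,0,1] f→[0,0,2] g→[2,1] h→[2,2,1]
result: [1 1 2; 1 2 2; 2 0 1]

Answer: [1 1 2; 1 2 2; 2 0 1]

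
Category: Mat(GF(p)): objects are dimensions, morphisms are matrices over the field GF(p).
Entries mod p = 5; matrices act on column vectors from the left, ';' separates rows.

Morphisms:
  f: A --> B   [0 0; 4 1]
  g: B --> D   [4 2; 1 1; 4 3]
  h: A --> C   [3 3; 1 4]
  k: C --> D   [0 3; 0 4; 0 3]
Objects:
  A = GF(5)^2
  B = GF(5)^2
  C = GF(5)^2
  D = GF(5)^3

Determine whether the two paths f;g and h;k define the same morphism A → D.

Answer: DOES NOT COMMUTE

Derivation:
Path 1 = f;g:
  e0=[1,0] f-->[0,4] g-->[3,4,2]
  e1=[0,1] f-->[0,1] g-->[2,1,3]
  ⟦path⟧₁ = [3 2; 4 1; 2 3]
Path 2 = h;k:
  e0=[1,0] h-->[3,1] k-->[3,4,3]
  e1=[0,1] h-->[3,4] k-->[2,1,2]
  ⟦path⟧₂ = [3 2; 4 1; 3 2]
Equal? distinct morphisms ✗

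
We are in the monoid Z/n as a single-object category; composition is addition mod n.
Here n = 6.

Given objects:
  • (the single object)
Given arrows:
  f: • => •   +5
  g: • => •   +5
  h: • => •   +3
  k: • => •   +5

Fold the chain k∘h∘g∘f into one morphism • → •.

Answer: +0

Work:
  0 +5≡5 +5≡4 +3≡1 +5≡0  (mod 6)
composite: +0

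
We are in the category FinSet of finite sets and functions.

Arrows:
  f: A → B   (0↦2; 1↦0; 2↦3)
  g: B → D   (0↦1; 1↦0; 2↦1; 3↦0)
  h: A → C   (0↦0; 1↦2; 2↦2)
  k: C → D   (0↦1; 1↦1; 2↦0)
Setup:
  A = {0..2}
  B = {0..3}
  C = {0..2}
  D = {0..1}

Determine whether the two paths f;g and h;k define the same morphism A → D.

Answer: DOES NOT COMMUTE

Derivation:
Path 1 = f;g:
  0 f→2 g→1
  1 f→0 g→1
  2 f→3 g→0
  composite₁ = (0↦1; 1↦1; 2↦0)
Path 2 = h;k:
  0 h→0 k→1
  1 h→2 k→0
  2 h→2 k→0
  composite₂ = (0↦1; 1↦0; 2↦0)
Equal? distinct morphisms ✗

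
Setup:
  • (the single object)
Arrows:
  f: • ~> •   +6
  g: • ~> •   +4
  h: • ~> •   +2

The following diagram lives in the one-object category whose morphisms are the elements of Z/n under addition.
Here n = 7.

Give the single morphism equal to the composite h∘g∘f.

  0 +6≡6 +4≡3 +2≡5  (mod 7)
result: +5

Answer: +5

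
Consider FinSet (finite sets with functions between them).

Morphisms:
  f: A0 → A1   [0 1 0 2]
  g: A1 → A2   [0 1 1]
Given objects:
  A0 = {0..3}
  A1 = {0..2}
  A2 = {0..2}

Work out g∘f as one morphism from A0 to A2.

  0 f→0 g→0
  1 f→1 g→1
  2 f→0 g→0
  3 f→2 g→1
composite: [0 1 0 1]

Answer: [0 1 0 1]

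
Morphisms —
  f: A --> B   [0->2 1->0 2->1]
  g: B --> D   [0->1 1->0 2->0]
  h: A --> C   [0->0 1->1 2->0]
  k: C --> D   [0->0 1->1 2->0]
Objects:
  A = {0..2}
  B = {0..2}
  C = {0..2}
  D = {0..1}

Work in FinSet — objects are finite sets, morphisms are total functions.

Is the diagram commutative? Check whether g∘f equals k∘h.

1) trace f;g:
  0 f-->2 g-->0
  1 f-->0 g-->1
  2 f-->1 g-->0
  composite₁ = [0->0 1->1 2->0]
2) trace h;k:
  0 h-->0 k-->0
  1 h-->1 k-->1
  2 h-->0 k-->0
  composite₂ = [0->0 1->1 2->0]
Equal? YES — commutes

Answer: COMMUTES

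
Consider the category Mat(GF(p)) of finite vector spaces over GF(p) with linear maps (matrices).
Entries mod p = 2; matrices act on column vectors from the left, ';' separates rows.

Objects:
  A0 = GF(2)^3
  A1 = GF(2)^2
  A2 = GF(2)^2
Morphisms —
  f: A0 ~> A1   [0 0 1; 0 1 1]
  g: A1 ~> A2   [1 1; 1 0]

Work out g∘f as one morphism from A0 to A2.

Answer: [0 1 0; 0 0 1]

Trace:
  e0=⟨1,0,0⟩ f~>⟨0,0⟩ g~>⟨0,0⟩
  e1=⟨0,1,0⟩ f~>⟨0,1⟩ g~>⟨1,0⟩
  e2=⟨0,0,1⟩ f~>⟨1,1⟩ g~>⟨0,1⟩
composite: [0 1 0; 0 0 1]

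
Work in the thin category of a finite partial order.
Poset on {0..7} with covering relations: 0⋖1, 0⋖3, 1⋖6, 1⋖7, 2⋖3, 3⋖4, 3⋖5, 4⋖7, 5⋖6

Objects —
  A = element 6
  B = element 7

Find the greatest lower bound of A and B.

Answer: NO MEET EXISTS

Work:
{x : x<=A ∧ x<=B} = {0,1,2,3}  (A=6, B=7)
  maximal lower bounds 1 and 3 are incomparable: neither 1<=3 nor 3<=1
→ no greatest lower bound exists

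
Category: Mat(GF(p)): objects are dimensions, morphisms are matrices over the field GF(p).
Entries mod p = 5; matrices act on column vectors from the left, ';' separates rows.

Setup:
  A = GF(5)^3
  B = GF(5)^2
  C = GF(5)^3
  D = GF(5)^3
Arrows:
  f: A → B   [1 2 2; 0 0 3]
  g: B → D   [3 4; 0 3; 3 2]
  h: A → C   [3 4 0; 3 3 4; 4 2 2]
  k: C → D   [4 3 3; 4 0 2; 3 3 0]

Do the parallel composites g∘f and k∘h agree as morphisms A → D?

Path 1 = f;g:
  e0=⟨1,0,0⟩ f→⟨1,0⟩ g→⟨3,0,3⟩
  e1=⟨0,1,0⟩ f→⟨2,0⟩ g→⟨1,0,1⟩
  e2=⟨0,0,1⟩ f→⟨2,3⟩ g→⟨3,4,2⟩
  composite₁ = [3 1 3; 0 0 4; 3 1 2]
Path 2 = h;k:
  e0=⟨1,0,0⟩ h→⟨3,3,4⟩ k→⟨3,0,3⟩
  e1=⟨0,1,0⟩ h→⟨4,3,2⟩ k→⟨1,0,1⟩
  e2=⟨0,0,1⟩ h→⟨0,4,2⟩ k→⟨3,4,2⟩
  composite₂ = [3 1 3; 0 0 4; 3 1 2]
Equal? same morphism ✓

Answer: COMMUTES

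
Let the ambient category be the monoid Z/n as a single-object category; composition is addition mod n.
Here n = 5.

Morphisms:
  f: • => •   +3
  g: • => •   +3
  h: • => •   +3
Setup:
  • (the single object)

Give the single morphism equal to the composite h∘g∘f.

  0 +3≡3 +3≡1 +3≡4  (mod 5)
result: +4

Answer: +4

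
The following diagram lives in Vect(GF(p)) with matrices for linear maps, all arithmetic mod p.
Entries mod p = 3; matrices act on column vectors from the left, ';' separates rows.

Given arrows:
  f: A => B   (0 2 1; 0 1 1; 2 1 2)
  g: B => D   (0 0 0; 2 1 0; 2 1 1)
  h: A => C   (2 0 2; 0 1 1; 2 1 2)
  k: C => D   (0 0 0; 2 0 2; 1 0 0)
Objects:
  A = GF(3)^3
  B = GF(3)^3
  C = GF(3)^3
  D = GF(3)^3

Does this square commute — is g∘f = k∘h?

Answer: DOES NOT COMMUTE

Work:
1) trace f;g:
  e0=[1,0,0] f=>[0,0,2] g=>[0,0,2]
  e1=[0,1,0] f=>[2,1,1] g=>[0,2,0]
  e2=[0,0,1] f=>[1,1,2] g=>[0,0,2]
  ⟦path⟧₁ = (0 0 0; 0 2 0; 2 0 2)
2) trace h;k:
  e0=[1,0,0] h=>[2,0,2] k=>[0,2,2]
  e1=[0,1,0] h=>[0,1,1] k=>[0,2,0]
  e2=[0,0,1] h=>[2,1,2] k=>[0,2,2]
  ⟦path⟧₂ = (0 0 0; 2 2 2; 2 0 2)
Equal? distinct morphisms ✗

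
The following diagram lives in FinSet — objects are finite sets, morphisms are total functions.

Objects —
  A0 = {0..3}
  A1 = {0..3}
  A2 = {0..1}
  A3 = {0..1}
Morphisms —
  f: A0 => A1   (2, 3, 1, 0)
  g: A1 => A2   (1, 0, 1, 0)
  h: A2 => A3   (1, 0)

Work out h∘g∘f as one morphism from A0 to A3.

  0 f=>2 g=>1 h=>0
  1 f=>3 g=>0 h=>1
  2 f=>1 g=>0 h=>1
  3 f=>0 g=>1 h=>0
composite: (0, 1, 1, 0)

Answer: (0, 1, 1, 0)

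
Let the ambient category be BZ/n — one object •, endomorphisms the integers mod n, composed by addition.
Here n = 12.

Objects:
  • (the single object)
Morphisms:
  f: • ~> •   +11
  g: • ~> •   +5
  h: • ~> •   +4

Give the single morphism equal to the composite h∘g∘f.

Answer: +8

Derivation:
  0 +11≡11 +5≡4 +4≡8  (mod 12)
result: +8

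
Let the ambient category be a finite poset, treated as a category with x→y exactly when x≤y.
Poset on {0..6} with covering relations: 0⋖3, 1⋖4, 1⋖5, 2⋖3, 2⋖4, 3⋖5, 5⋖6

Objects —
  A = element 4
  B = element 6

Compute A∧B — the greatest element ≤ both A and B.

Answer: NO MEET EXISTS

Work:
Common predecessors of 4,6: {1,2}
  maximal lower bounds 1 and 2 are incomparable: neither 1≤2 nor 2≤1
→ no greatest lower bound exists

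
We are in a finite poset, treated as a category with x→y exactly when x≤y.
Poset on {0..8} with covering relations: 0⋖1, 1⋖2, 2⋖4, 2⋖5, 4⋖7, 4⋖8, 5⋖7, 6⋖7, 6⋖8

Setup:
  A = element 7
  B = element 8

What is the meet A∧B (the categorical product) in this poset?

Answer: NO MEET EXISTS

Derivation:
{x : x≤A ∧ x≤B} = {0,1,2,4,6}  (A=7, B=8)
  maximal lower bounds 4 and 6 are incomparable: neither 4≤6 nor 6≤4
→ no greatest lower bound exists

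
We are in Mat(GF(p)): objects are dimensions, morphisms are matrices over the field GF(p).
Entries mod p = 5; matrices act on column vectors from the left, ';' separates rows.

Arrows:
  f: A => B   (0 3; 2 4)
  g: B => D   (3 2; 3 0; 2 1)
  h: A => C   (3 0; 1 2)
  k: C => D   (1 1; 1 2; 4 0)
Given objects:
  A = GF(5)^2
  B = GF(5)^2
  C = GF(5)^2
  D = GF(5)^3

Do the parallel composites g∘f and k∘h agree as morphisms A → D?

1) trace f;g:
  e0=[1,0] f=>[0,2] g=>[4,0,2]
  e1=[0,1] f=>[3,4] g=>[2,4,0]
  result₁ = (4 2; 0 4; 2 0)
2) trace h;k:
  e0=[1,0] h=>[3,1] k=>[4,0,2]
  e1=[0,1] h=>[0,2] k=>[2,4,0]
  result₂ = (4 2; 0 4; 2 0)
Equal? same morphism ✓

Answer: COMMUTES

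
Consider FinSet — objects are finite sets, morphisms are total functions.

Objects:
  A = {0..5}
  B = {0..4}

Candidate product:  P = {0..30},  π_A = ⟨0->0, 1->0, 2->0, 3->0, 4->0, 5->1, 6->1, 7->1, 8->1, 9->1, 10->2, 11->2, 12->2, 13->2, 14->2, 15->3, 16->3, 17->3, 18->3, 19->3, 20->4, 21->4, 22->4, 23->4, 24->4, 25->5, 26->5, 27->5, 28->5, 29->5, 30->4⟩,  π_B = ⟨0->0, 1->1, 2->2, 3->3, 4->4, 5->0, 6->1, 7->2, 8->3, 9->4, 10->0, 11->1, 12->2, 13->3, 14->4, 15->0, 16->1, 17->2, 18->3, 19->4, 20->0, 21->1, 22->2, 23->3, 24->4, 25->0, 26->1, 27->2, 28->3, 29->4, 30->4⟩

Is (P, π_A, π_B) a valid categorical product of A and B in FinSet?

Answer: NOT A VALID PRODUCT — |P|=31 ≠ |A|·|B|=30

Work:
|A|·|B| = 6·5 = 30;  |P| = 31
  → cardinalities differ; no bijection possible.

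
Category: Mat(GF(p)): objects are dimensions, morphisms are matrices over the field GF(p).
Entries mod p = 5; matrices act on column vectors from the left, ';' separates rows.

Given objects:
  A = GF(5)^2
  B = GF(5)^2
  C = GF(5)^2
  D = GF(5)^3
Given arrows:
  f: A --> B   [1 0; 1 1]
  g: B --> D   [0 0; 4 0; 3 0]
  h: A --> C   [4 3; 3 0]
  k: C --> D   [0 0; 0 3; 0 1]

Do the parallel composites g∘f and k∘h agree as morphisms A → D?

Answer: COMMUTES

Trace:
1) trace f;g:
  e0=⟨1,0⟩ f-->⟨1,1⟩ g-->⟨0,4,3⟩
  e1=⟨0,1⟩ f-->⟨0,1⟩ g-->⟨0,0,0⟩
  composite₁ = [0 0; 4 0; 3 0]
2) trace h;k:
  e0=⟨1,0⟩ h-->⟨4,3⟩ k-->⟨0,4,3⟩
  e1=⟨0,1⟩ h-->⟨3,0⟩ k-->⟨0,0,0⟩
  composite₂ = [0 0; 4 0; 3 0]
Equal? equal; square commutes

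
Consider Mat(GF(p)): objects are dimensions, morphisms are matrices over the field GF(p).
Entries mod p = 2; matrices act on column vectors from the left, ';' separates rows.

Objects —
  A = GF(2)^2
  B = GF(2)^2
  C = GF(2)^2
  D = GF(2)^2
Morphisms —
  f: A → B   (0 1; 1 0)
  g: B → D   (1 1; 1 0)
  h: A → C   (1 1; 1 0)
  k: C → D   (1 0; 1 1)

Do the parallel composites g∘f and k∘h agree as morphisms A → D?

Path 1 = f;g:
  e0=[1,0] f→[0,1] g→[1,0]
  e1=[0,1] f→[1,0] g→[1,1]
  composite₁ = (1 1; 0 1)
Path 2 = h;k:
  e0=[1,0] h→[1,1] k→[1,0]
  e1=[0,1] h→[1,0] k→[1,1]
  composite₂ = (1 1; 0 1)
Equal? YES — commutes

Answer: COMMUTES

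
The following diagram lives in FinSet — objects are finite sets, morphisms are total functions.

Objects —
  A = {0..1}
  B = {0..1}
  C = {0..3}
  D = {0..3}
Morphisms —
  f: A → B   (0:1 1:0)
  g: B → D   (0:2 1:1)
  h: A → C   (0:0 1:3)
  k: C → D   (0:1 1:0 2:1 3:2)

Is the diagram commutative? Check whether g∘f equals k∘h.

Answer: COMMUTES

Derivation:
Along f;g (path 1):
  0 f→1 g→1
  1 f→0 g→2
  composite₁ = (0:1 1:2)
Along h;k (path 2):
  0 h→0 k→1
  1 h→3 k→2
  composite₂ = (0:1 1:2)
Equal? equal; square commutes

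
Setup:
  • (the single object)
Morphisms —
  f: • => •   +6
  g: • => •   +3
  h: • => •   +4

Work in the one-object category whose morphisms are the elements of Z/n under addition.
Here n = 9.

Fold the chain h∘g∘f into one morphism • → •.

Answer: +4

Trace:
  0 +6≡6 +3≡0 +4≡4  (mod 9)
composite: +4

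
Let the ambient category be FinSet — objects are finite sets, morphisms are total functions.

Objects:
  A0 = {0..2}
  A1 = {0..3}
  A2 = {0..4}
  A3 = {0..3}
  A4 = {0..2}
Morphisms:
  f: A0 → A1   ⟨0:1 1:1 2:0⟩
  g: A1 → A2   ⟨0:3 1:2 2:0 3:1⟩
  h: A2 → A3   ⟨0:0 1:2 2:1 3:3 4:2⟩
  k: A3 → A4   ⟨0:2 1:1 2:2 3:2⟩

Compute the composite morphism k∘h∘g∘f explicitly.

  0 f→1 g→2 h→1 k→1
  1 f→1 g→2 h→1 k→1
  2 f→0 g→3 h→3 k→2
composite: ⟨0:1 1:1 2:2⟩

Answer: ⟨0:1 1:1 2:2⟩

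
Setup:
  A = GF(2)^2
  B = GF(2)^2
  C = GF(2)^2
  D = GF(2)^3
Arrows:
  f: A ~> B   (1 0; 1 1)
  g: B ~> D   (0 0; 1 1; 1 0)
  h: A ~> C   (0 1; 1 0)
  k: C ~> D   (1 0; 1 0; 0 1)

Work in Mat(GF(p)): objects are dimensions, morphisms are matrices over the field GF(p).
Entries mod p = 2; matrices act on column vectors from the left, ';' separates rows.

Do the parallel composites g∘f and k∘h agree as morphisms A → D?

Answer: DOES NOT COMMUTE

Work:
1) trace f;g:
  e0=⟨1,0⟩ f~>⟨1,1⟩ g~>⟨0,0,1⟩
  e1=⟨0,1⟩ f~>⟨0,1⟩ g~>⟨0,1,0⟩
  result₁ = (0 0; 0 1; 1 0)
2) trace h;k:
  e0=⟨1,0⟩ h~>⟨0,1⟩ k~>⟨0,0,1⟩
  e1=⟨0,1⟩ h~>⟨1,0⟩ k~>⟨1,1,0⟩
  result₂ = (0 1; 0 1; 1 0)
Equal? differ; not commutative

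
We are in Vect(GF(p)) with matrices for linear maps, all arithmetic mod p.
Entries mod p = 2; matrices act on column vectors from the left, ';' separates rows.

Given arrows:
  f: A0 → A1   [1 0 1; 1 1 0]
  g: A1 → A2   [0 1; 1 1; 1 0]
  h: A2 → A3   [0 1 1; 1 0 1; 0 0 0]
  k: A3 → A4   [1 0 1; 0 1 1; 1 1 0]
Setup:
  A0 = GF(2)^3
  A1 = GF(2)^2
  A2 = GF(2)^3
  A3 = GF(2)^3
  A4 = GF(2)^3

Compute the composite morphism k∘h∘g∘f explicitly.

  e0=(1,0,0) f→(1,1) g→(1,0,1) h→(1,0,0) k→(1,0,1)
  e1=(0,1,0) f→(0,1) g→(1,1,0) h→(1,1,0) k→(1,1,0)
  e2=(0,0,1) f→(1,0) g→(0,1,1) h→(0,1,0) k→(0,1,1)
⟦path⟧: [1 1 0; 0 1 1; 1 0 1]

Answer: [1 1 0; 0 1 1; 1 0 1]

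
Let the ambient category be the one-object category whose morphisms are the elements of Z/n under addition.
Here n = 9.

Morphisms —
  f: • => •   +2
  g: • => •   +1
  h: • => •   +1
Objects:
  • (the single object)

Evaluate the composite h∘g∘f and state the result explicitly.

  0 +2≡2 +1≡3 +1≡4  (mod 9)
result: +4

Answer: +4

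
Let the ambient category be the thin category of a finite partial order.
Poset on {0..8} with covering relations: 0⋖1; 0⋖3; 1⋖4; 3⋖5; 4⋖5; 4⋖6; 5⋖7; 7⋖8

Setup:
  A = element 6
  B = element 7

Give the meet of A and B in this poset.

Answer: A∧B = 4

Derivation:
Lower bounds of A=6 and B=7: {0,1,4}
  0 <= 4
  1 <= 4
  4 <= 4
glb = 4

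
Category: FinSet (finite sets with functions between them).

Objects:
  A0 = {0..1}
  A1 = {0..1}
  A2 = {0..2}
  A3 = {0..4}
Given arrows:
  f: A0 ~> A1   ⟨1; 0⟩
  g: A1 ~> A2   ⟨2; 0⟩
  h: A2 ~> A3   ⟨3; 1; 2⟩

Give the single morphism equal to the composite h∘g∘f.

Answer: ⟨3; 2⟩

Work:
  0 f~>1 g~>0 h~>3
  1 f~>0 g~>2 h~>2
⟦path⟧: ⟨3; 2⟩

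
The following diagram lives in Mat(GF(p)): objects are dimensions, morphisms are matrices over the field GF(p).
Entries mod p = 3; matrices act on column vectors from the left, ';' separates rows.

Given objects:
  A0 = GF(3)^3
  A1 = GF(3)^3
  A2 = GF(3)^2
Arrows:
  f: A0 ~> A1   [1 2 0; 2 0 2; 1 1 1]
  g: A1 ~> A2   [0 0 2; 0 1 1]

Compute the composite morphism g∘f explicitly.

Answer: [2 2 2; 0 1 0]

Derivation:
  e0=(1,0,0) f~>(1,2,1) g~>(2,0)
  e1=(0,1,0) f~>(2,0,1) g~>(2,1)
  e2=(0,0,1) f~>(0,2,1) g~>(2,0)
result: [2 2 2; 0 1 0]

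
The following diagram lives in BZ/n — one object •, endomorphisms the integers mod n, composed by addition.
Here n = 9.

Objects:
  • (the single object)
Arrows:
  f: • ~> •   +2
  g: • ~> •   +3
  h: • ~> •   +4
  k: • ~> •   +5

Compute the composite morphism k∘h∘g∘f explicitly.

Answer: +5

Derivation:
  0 +2≡2 +3≡5 +4≡0 +5≡5  (mod 9)
⟦path⟧: +5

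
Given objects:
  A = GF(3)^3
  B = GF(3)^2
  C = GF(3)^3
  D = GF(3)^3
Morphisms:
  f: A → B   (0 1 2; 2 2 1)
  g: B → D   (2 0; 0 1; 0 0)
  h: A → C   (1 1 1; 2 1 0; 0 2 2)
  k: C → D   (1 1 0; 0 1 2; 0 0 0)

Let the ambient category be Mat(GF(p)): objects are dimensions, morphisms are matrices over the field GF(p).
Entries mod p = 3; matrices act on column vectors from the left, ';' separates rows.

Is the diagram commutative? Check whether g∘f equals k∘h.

Answer: COMMUTES

Derivation:
1) trace f;g:
  e0=⟨1,0,0⟩ f→⟨0,2⟩ g→⟨0,2,0⟩
  e1=⟨0,1,0⟩ f→⟨1,2⟩ g→⟨2,2,0⟩
  e2=⟨0,0,1⟩ f→⟨2,1⟩ g→⟨1,1,0⟩
  composite₁ = (0 2 1; 2 2 1; 0 0 0)
2) trace h;k:
  e0=⟨1,0,0⟩ h→⟨1,2,0⟩ k→⟨0,2,0⟩
  e1=⟨0,1,0⟩ h→⟨1,1,2⟩ k→⟨2,2,0⟩
  e2=⟨0,0,1⟩ h→⟨1,0,2⟩ k→⟨1,1,0⟩
  composite₂ = (0 2 1; 2 2 1; 0 0 0)
Equal? YES — commutes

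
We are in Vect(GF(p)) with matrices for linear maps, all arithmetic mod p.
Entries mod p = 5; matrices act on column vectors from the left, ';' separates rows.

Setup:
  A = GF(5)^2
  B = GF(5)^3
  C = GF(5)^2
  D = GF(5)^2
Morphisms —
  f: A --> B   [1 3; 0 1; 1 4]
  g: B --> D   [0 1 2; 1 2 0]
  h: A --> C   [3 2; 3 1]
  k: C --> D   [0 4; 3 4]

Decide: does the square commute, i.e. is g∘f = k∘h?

Path 1 = f;g:
  e0=[1,0] f-->[1,0,1] g-->[2,1]
  e1=[0,1] f-->[3,1,4] g-->[4,0]
  ⟦path⟧₁ = [2 4; 1 0]
Path 2 = h;k:
  e0=[1,0] h-->[3,3] k-->[2,1]
  e1=[0,1] h-->[2,1] k-->[4,0]
  ⟦path⟧₂ = [2 4; 1 0]
Equal? YES — commutes

Answer: COMMUTES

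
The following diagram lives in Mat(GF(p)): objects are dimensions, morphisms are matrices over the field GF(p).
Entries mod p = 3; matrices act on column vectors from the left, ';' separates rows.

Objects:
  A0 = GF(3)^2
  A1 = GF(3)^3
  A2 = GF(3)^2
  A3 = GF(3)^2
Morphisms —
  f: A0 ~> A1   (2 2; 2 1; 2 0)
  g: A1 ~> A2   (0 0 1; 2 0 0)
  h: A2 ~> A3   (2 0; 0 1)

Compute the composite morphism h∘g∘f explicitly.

Answer: (1 0; 1 1)

Trace:
  e0=[1,0] f~>[2,2,2] g~>[2,1] h~>[1,1]
  e1=[0,1] f~>[2,1,0] g~>[0,1] h~>[0,1]
result: (1 0; 1 1)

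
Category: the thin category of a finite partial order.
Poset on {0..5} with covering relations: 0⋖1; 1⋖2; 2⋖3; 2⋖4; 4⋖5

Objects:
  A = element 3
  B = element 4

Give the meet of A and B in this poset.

{x : x⊑A ∧ x⊑B} = {0,1,2}  (A=3, B=4)
  0 ⊑ 2
  1 ⊑ 2
  2 ⊑ 2
glb = 2

Answer: A∧B = 2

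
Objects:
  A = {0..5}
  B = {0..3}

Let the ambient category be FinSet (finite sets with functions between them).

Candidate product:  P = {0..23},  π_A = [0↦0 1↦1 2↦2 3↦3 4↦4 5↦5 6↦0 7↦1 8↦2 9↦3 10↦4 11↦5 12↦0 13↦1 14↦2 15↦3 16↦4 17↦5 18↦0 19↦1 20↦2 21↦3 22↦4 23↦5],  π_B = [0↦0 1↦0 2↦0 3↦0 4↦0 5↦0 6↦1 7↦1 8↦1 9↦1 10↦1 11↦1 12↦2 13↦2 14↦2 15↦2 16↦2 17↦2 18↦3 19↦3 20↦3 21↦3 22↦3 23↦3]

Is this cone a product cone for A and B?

|A|·|B| = 6·4 = 24;  |P| = 24
Check the pairing map k ↦ (π_A(k), π_B(k)):
  0 ↦ (0,0)
  1 ↦ (1,0)
  2 ↦ (2,0)
  3 ↦ (3,0)
  4 ↦ (4,0)
  5 ↦ (5,0)
  6 ↦ (0,1)
  7 ↦ (1,1)
  8 ↦ (2,1)
  9 ↦ (3,1)
  10 ↦ (4,1)
  11 ↦ (5,1)
  12 ↦ (0,2)
  13 ↦ (1,2)
  14 ↦ (2,2)
  15 ↦ (3,2)
  16 ↦ (4,2)
  17 ↦ (5,2)
  18 ↦ (0,3)
  19 ↦ (1,3)
  20 ↦ (2,3)
  21 ↦ (3,3)
  22 ↦ (4,3)
  23 ↦ (5,3)
distinct pairs in image: 24 / 24 needed
  → bijection onto A×B; projections well-typed.

Answer: VALID PRODUCT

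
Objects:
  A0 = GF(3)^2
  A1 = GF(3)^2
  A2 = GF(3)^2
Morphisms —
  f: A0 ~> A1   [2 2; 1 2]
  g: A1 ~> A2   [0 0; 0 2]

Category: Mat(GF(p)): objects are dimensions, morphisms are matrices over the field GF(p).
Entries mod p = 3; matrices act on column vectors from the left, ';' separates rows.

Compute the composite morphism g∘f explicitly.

Answer: [0 0; 2 1]

Work:
  e0=(1,0) f~>(2,1) g~>(0,2)
  e1=(0,1) f~>(2,2) g~>(0,1)
⟦path⟧: [0 0; 2 1]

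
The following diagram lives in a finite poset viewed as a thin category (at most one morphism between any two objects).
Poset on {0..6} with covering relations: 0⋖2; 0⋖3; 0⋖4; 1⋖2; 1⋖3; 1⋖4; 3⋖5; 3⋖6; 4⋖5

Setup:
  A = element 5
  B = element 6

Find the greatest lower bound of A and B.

{x : x<=A ∧ x<=B} = {0,1,3}  (A=5, B=6)
  0 <= 3
  1 <= 3
  3 <= 3
glb = 3

Answer: A∧B = 3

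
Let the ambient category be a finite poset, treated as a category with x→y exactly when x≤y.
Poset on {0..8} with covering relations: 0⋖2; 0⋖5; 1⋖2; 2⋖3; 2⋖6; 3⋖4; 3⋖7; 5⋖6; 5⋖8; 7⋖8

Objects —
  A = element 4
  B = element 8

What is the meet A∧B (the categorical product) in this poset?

{x : x<=A ∧ x<=B} = {0,1,2,3}  (A=4, B=8)
  0 <= 3
  1 <= 3
  2 <= 3
  3 <= 3
glb = 3

Answer: A∧B = 3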